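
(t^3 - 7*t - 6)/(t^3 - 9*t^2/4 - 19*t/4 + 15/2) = 4*(t + 1)/(4*t - 5)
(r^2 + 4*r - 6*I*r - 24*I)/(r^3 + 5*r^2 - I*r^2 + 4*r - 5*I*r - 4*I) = (r - 6*I)/(r^2 + r*(1 - I) - I)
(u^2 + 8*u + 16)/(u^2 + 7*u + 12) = (u + 4)/(u + 3)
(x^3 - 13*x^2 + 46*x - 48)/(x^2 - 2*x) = x - 11 + 24/x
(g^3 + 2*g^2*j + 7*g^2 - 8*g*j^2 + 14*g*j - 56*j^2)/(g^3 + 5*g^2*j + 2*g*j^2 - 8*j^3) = (g^2 - 2*g*j + 7*g - 14*j)/(g^2 + g*j - 2*j^2)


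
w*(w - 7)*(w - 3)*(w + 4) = w^4 - 6*w^3 - 19*w^2 + 84*w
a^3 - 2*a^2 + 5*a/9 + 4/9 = (a - 4/3)*(a - 1)*(a + 1/3)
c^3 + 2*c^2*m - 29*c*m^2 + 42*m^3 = (c - 3*m)*(c - 2*m)*(c + 7*m)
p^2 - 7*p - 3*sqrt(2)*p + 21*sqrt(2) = (p - 7)*(p - 3*sqrt(2))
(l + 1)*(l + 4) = l^2 + 5*l + 4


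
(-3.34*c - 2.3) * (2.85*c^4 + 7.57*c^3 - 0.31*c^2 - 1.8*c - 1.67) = -9.519*c^5 - 31.8388*c^4 - 16.3756*c^3 + 6.725*c^2 + 9.7178*c + 3.841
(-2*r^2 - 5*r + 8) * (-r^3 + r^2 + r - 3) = 2*r^5 + 3*r^4 - 15*r^3 + 9*r^2 + 23*r - 24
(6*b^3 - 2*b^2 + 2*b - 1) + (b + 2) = 6*b^3 - 2*b^2 + 3*b + 1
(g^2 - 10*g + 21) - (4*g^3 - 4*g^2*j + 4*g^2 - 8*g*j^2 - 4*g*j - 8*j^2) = -4*g^3 + 4*g^2*j - 3*g^2 + 8*g*j^2 + 4*g*j - 10*g + 8*j^2 + 21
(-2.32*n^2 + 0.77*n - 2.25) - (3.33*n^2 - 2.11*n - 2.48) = -5.65*n^2 + 2.88*n + 0.23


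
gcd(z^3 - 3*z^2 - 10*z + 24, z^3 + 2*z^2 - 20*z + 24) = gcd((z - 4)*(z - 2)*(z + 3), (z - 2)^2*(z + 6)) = z - 2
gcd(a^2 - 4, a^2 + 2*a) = a + 2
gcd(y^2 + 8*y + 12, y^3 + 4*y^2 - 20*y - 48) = y^2 + 8*y + 12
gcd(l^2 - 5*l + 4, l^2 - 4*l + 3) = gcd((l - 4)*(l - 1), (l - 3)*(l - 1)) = l - 1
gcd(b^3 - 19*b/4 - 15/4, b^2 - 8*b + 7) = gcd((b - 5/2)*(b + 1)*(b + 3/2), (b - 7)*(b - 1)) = 1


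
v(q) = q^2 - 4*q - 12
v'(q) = 2*q - 4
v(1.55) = -15.80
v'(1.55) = -0.90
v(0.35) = -13.28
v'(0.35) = -3.30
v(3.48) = -13.81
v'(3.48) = 2.96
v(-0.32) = -10.62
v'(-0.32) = -4.64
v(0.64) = -14.15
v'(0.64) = -2.72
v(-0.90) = -7.59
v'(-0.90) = -5.80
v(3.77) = -12.87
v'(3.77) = 3.54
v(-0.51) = -9.70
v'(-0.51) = -5.02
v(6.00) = 0.00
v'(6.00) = 8.00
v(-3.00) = 9.00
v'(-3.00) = -10.00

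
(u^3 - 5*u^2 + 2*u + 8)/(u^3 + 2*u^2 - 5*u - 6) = (u - 4)/(u + 3)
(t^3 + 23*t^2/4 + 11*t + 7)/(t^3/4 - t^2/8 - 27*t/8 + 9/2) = 2*(4*t^3 + 23*t^2 + 44*t + 28)/(2*t^3 - t^2 - 27*t + 36)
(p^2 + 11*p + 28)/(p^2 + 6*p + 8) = (p + 7)/(p + 2)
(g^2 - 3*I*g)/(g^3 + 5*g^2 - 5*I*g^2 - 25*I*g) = (g - 3*I)/(g^2 + 5*g*(1 - I) - 25*I)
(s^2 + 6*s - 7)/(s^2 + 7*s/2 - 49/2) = 2*(s - 1)/(2*s - 7)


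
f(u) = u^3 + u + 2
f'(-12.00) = 433.00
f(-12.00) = -1738.00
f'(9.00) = 244.00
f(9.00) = 740.00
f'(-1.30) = 6.07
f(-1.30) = -1.50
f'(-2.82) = 24.86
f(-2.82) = -23.25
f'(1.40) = 6.88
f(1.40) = 6.14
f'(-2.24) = 16.05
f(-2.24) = -11.48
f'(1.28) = 5.92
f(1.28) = 5.38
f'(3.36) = 34.87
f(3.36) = 43.29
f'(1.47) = 7.48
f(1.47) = 6.65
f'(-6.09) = 112.26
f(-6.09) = -229.96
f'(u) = 3*u^2 + 1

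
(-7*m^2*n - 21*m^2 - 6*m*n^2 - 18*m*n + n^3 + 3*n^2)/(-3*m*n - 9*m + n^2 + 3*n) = (7*m^2 + 6*m*n - n^2)/(3*m - n)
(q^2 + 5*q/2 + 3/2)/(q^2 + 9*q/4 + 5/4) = 2*(2*q + 3)/(4*q + 5)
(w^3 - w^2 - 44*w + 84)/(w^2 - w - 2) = (w^2 + w - 42)/(w + 1)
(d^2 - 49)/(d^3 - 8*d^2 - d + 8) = (d^2 - 49)/(d^3 - 8*d^2 - d + 8)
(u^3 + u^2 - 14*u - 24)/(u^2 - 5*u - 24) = (u^2 - 2*u - 8)/(u - 8)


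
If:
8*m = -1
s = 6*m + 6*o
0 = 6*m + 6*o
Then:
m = -1/8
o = 1/8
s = 0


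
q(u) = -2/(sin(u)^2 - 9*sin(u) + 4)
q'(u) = -2*(-2*sin(u)*cos(u) + 9*cos(u))/(sin(u)^2 - 9*sin(u) + 4)^2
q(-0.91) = -0.17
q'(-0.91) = -0.09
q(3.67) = -0.23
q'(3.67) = 0.22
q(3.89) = -0.19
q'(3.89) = 0.14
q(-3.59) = -6.99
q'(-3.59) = 178.99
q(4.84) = -0.14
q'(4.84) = -0.01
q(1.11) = 0.61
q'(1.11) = -0.60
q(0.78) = 1.09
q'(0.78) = -3.21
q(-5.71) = 3.41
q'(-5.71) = -38.64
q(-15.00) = -0.19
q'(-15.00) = 0.15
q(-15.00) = -0.19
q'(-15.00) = 0.15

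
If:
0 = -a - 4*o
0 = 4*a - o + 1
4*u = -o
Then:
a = -4/17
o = 1/17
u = -1/68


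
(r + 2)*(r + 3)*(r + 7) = r^3 + 12*r^2 + 41*r + 42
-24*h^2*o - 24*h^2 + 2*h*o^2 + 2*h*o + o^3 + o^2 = (-4*h + o)*(6*h + o)*(o + 1)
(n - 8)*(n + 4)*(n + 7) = n^3 + 3*n^2 - 60*n - 224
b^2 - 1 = (b - 1)*(b + 1)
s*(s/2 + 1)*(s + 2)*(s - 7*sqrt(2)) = s^4/2 - 7*sqrt(2)*s^3/2 + 2*s^3 - 14*sqrt(2)*s^2 + 2*s^2 - 14*sqrt(2)*s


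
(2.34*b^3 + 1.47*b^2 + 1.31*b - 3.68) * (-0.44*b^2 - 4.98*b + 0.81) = -1.0296*b^5 - 12.3*b^4 - 6.0016*b^3 - 3.7139*b^2 + 19.3875*b - 2.9808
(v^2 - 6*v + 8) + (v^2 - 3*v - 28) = 2*v^2 - 9*v - 20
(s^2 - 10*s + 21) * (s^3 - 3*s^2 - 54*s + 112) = s^5 - 13*s^4 - 3*s^3 + 589*s^2 - 2254*s + 2352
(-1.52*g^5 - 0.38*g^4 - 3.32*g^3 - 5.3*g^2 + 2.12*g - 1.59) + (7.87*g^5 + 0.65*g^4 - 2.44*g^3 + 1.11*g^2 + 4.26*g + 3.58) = 6.35*g^5 + 0.27*g^4 - 5.76*g^3 - 4.19*g^2 + 6.38*g + 1.99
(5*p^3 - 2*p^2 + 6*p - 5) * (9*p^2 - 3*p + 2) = 45*p^5 - 33*p^4 + 70*p^3 - 67*p^2 + 27*p - 10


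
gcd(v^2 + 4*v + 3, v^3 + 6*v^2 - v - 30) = v + 3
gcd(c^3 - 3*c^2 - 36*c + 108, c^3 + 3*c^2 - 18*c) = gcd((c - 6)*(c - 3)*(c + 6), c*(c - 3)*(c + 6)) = c^2 + 3*c - 18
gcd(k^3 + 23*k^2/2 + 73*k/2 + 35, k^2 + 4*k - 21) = k + 7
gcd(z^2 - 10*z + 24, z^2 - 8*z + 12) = z - 6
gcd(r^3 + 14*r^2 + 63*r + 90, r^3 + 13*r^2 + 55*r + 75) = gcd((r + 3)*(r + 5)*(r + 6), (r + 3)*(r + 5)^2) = r^2 + 8*r + 15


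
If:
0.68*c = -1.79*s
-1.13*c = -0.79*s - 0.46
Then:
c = 0.32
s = -0.12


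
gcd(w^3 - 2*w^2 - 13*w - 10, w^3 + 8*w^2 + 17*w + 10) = w^2 + 3*w + 2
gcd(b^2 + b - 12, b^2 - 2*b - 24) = b + 4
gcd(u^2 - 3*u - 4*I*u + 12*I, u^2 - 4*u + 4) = 1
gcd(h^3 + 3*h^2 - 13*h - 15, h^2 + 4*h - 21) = h - 3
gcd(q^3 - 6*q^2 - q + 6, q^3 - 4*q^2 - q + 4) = q^2 - 1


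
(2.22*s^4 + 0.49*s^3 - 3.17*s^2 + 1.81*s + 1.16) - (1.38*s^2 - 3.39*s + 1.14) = 2.22*s^4 + 0.49*s^3 - 4.55*s^2 + 5.2*s + 0.02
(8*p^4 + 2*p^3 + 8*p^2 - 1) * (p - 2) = 8*p^5 - 14*p^4 + 4*p^3 - 16*p^2 - p + 2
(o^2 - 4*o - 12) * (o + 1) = o^3 - 3*o^2 - 16*o - 12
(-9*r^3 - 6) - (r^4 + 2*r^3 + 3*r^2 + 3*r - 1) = -r^4 - 11*r^3 - 3*r^2 - 3*r - 5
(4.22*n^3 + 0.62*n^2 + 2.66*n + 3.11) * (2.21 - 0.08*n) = -0.3376*n^4 + 9.2766*n^3 + 1.1574*n^2 + 5.6298*n + 6.8731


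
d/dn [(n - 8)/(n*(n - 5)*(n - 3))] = 2*(-n^3 + 16*n^2 - 64*n + 60)/(n^2*(n^4 - 16*n^3 + 94*n^2 - 240*n + 225))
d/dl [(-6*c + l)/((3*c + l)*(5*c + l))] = ((3*c + l)*(5*c + l) + (3*c + l)*(6*c - l) + (5*c + l)*(6*c - l))/((3*c + l)^2*(5*c + l)^2)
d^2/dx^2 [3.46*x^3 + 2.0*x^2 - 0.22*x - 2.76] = 20.76*x + 4.0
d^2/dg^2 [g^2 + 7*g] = 2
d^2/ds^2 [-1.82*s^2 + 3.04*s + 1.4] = -3.64000000000000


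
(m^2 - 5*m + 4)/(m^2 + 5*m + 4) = (m^2 - 5*m + 4)/(m^2 + 5*m + 4)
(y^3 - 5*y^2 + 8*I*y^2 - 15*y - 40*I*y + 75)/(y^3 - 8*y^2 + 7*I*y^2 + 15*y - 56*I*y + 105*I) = (y^2 + 8*I*y - 15)/(y^2 + y*(-3 + 7*I) - 21*I)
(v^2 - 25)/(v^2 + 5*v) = (v - 5)/v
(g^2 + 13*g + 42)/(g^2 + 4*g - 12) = (g + 7)/(g - 2)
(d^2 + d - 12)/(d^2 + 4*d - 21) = (d + 4)/(d + 7)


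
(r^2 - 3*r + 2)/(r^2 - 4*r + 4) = (r - 1)/(r - 2)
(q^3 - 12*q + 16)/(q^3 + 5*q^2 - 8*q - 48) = (q^2 - 4*q + 4)/(q^2 + q - 12)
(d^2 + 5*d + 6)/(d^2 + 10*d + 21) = (d + 2)/(d + 7)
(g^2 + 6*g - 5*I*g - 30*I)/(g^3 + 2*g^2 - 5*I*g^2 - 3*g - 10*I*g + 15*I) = (g + 6)/(g^2 + 2*g - 3)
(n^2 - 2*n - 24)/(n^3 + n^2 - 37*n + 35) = (n^2 - 2*n - 24)/(n^3 + n^2 - 37*n + 35)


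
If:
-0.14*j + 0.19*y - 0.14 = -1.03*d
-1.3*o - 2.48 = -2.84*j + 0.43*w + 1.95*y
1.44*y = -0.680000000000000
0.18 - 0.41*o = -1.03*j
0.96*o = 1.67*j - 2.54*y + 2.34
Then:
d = 0.79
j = 4.20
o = 11.00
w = -9.12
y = -0.47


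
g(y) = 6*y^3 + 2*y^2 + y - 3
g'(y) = 18*y^2 + 4*y + 1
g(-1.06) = -8.96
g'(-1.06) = 16.98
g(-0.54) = -3.90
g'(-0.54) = 4.09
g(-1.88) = -37.68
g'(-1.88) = 57.10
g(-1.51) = -20.61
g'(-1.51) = 36.00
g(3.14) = 205.61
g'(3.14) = 191.03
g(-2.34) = -71.27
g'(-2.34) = 90.20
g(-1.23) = -12.37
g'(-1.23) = 23.31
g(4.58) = 619.96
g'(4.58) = 396.90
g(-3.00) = -150.00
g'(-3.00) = 151.00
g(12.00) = 10665.00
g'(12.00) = 2641.00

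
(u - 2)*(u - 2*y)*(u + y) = u^3 - u^2*y - 2*u^2 - 2*u*y^2 + 2*u*y + 4*y^2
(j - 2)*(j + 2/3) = j^2 - 4*j/3 - 4/3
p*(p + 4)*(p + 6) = p^3 + 10*p^2 + 24*p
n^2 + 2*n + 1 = (n + 1)^2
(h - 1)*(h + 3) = h^2 + 2*h - 3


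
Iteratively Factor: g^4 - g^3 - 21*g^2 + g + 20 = (g + 1)*(g^3 - 2*g^2 - 19*g + 20) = (g + 1)*(g + 4)*(g^2 - 6*g + 5) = (g - 1)*(g + 1)*(g + 4)*(g - 5)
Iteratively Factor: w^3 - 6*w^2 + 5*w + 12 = (w + 1)*(w^2 - 7*w + 12) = (w - 4)*(w + 1)*(w - 3)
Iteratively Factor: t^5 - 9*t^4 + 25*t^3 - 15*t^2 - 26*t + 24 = (t - 1)*(t^4 - 8*t^3 + 17*t^2 + 2*t - 24) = (t - 1)*(t + 1)*(t^3 - 9*t^2 + 26*t - 24) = (t - 3)*(t - 1)*(t + 1)*(t^2 - 6*t + 8) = (t - 3)*(t - 2)*(t - 1)*(t + 1)*(t - 4)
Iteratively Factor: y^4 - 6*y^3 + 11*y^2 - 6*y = (y - 1)*(y^3 - 5*y^2 + 6*y) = y*(y - 1)*(y^2 - 5*y + 6) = y*(y - 3)*(y - 1)*(y - 2)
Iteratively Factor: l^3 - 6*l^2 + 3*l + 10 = (l - 5)*(l^2 - l - 2) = (l - 5)*(l - 2)*(l + 1)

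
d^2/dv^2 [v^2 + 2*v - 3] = 2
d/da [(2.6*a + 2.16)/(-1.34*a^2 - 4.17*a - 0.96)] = (3.484*a^2 + 5.7888*a + 6.5112)/(1.7956*a^4 + 11.1756*a^3 + 19.9617*a^2 + 8.0064*a + 0.9216)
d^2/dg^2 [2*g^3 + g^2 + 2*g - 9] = 12*g + 2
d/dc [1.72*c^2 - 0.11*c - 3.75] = 3.44*c - 0.11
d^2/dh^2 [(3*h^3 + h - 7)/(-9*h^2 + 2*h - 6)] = 2*(69*h^3 + 1809*h^2 - 540*h - 362)/(729*h^6 - 486*h^5 + 1566*h^4 - 656*h^3 + 1044*h^2 - 216*h + 216)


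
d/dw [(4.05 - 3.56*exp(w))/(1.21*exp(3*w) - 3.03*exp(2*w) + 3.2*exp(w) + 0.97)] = (8.6152*exp(3*w) - 25.4883*exp(2*w) + 24.543*exp(w) - 16.4132)*exp(w)/(1.4641*exp(6*w) - 7.3326*exp(5*w) + 16.9249*exp(4*w) - 17.0446*exp(3*w) + 4.3618*exp(2*w) + 6.208*exp(w) + 0.9409)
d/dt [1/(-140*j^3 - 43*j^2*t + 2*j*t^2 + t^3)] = (43*j^2 - 4*j*t - 3*t^2)/(140*j^3 + 43*j^2*t - 2*j*t^2 - t^3)^2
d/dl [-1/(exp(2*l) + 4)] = 2*exp(2*l)/(exp(2*l) + 4)^2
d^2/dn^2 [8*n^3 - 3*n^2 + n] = 48*n - 6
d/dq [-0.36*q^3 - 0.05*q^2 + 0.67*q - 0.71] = -1.08*q^2 - 0.1*q + 0.67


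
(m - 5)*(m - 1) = m^2 - 6*m + 5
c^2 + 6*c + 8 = (c + 2)*(c + 4)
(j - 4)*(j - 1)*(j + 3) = j^3 - 2*j^2 - 11*j + 12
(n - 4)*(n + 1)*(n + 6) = n^3 + 3*n^2 - 22*n - 24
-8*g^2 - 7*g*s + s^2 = (-8*g + s)*(g + s)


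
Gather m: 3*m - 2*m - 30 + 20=m - 10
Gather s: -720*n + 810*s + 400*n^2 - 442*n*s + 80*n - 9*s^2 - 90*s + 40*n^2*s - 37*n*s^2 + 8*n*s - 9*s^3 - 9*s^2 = 400*n^2 - 640*n - 9*s^3 + s^2*(-37*n - 18) + s*(40*n^2 - 434*n + 720)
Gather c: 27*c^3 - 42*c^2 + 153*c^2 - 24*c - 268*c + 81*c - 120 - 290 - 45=27*c^3 + 111*c^2 - 211*c - 455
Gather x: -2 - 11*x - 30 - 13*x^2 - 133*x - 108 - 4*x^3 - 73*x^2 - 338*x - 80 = -4*x^3 - 86*x^2 - 482*x - 220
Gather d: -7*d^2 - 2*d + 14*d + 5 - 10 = -7*d^2 + 12*d - 5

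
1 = 1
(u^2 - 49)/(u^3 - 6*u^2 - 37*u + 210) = (u + 7)/(u^2 + u - 30)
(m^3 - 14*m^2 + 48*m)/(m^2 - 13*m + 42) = m*(m - 8)/(m - 7)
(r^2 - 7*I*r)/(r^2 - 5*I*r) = (r - 7*I)/(r - 5*I)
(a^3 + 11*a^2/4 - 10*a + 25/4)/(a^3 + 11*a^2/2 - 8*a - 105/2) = (4*a^2 - 9*a + 5)/(2*(2*a^2 + a - 21))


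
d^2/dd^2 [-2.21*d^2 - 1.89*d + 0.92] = -4.42000000000000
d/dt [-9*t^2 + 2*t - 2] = 2 - 18*t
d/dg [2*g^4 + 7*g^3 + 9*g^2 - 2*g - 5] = 8*g^3 + 21*g^2 + 18*g - 2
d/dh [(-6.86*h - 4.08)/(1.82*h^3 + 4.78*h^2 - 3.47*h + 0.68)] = (24.9704*h^3 + 55.0676*h^2 + 39.0048*h - 18.8224)/(3.3124*h^6 + 17.3992*h^5 + 10.2176*h^4 - 30.698*h^3 + 18.5417*h^2 - 4.7192*h + 0.4624)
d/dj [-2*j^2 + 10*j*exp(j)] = 10*j*exp(j) - 4*j + 10*exp(j)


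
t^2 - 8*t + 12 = (t - 6)*(t - 2)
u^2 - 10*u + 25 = (u - 5)^2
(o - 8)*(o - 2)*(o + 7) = o^3 - 3*o^2 - 54*o + 112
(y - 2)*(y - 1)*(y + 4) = y^3 + y^2 - 10*y + 8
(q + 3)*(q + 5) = q^2 + 8*q + 15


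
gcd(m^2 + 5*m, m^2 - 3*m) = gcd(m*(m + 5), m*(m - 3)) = m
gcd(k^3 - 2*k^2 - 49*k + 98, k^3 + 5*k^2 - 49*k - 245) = k^2 - 49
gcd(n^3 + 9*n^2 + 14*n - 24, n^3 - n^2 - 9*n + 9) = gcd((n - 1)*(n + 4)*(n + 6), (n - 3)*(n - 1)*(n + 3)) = n - 1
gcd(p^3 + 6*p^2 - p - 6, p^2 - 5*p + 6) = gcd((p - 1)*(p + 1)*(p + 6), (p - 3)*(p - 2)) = 1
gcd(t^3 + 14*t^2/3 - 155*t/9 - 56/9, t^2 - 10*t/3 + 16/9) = t - 8/3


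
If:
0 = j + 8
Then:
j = -8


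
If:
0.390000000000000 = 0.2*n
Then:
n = 1.95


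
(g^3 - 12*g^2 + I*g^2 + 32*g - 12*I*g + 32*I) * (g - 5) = g^4 - 17*g^3 + I*g^3 + 92*g^2 - 17*I*g^2 - 160*g + 92*I*g - 160*I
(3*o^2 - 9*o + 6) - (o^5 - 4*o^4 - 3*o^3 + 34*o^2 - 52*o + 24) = -o^5 + 4*o^4 + 3*o^3 - 31*o^2 + 43*o - 18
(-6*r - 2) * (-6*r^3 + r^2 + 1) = 36*r^4 + 6*r^3 - 2*r^2 - 6*r - 2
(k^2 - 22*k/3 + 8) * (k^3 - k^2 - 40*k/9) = k^5 - 25*k^4/3 + 98*k^3/9 + 664*k^2/27 - 320*k/9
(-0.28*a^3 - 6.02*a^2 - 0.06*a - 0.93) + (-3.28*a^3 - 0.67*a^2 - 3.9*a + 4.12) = -3.56*a^3 - 6.69*a^2 - 3.96*a + 3.19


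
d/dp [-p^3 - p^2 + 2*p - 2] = -3*p^2 - 2*p + 2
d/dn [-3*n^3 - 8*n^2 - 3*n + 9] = -9*n^2 - 16*n - 3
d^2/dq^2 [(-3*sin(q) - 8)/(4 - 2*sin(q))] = 7*(-2*sin(q) + cos(q)^2 + 1)/(sin(q) - 2)^3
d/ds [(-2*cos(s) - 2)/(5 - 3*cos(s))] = 16*sin(s)/(3*cos(s) - 5)^2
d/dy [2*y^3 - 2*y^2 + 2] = 2*y*(3*y - 2)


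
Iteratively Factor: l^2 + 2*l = (l + 2)*(l)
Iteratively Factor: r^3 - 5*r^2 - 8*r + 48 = (r - 4)*(r^2 - r - 12) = (r - 4)^2*(r + 3)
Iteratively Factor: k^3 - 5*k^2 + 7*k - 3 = (k - 1)*(k^2 - 4*k + 3) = (k - 3)*(k - 1)*(k - 1)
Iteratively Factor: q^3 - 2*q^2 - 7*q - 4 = (q - 4)*(q^2 + 2*q + 1) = (q - 4)*(q + 1)*(q + 1)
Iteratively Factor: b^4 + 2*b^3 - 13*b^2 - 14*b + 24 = (b + 2)*(b^3 - 13*b + 12) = (b - 3)*(b + 2)*(b^2 + 3*b - 4) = (b - 3)*(b + 2)*(b + 4)*(b - 1)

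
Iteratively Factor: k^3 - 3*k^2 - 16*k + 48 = (k - 4)*(k^2 + k - 12) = (k - 4)*(k + 4)*(k - 3)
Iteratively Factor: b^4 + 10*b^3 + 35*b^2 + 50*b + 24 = (b + 4)*(b^3 + 6*b^2 + 11*b + 6) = (b + 3)*(b + 4)*(b^2 + 3*b + 2) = (b + 2)*(b + 3)*(b + 4)*(b + 1)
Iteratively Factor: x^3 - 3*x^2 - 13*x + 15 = (x + 3)*(x^2 - 6*x + 5) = (x - 5)*(x + 3)*(x - 1)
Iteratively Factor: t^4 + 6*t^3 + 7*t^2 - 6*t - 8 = (t + 4)*(t^3 + 2*t^2 - t - 2) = (t - 1)*(t + 4)*(t^2 + 3*t + 2) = (t - 1)*(t + 1)*(t + 4)*(t + 2)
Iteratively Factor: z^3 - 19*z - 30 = (z + 3)*(z^2 - 3*z - 10) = (z + 2)*(z + 3)*(z - 5)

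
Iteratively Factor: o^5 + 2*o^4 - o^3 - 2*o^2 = (o + 2)*(o^4 - o^2) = o*(o + 2)*(o^3 - o) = o^2*(o + 2)*(o^2 - 1) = o^2*(o + 1)*(o + 2)*(o - 1)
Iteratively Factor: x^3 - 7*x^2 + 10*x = (x - 2)*(x^2 - 5*x) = x*(x - 2)*(x - 5)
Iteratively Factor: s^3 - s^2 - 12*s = (s + 3)*(s^2 - 4*s) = s*(s + 3)*(s - 4)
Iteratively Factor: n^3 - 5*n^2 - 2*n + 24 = (n - 3)*(n^2 - 2*n - 8) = (n - 4)*(n - 3)*(n + 2)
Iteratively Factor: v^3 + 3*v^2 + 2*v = (v)*(v^2 + 3*v + 2) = v*(v + 2)*(v + 1)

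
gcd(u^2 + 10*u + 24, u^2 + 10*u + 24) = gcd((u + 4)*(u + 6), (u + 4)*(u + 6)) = u^2 + 10*u + 24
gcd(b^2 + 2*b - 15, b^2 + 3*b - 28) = 1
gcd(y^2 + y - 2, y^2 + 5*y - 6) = y - 1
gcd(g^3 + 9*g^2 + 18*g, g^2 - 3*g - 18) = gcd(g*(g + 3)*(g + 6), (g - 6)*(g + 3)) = g + 3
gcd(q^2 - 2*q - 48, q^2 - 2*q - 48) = q^2 - 2*q - 48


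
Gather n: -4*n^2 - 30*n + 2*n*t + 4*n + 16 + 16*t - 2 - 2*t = -4*n^2 + n*(2*t - 26) + 14*t + 14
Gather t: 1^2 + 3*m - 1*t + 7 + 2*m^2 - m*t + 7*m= 2*m^2 + 10*m + t*(-m - 1) + 8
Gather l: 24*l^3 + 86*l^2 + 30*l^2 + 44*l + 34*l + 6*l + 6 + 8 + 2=24*l^3 + 116*l^2 + 84*l + 16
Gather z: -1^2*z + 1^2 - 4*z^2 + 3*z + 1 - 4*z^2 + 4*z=-8*z^2 + 6*z + 2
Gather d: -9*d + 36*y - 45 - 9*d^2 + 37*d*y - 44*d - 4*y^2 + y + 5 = -9*d^2 + d*(37*y - 53) - 4*y^2 + 37*y - 40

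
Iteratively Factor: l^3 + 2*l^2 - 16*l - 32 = (l + 2)*(l^2 - 16) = (l - 4)*(l + 2)*(l + 4)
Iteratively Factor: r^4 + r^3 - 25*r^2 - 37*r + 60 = (r - 1)*(r^3 + 2*r^2 - 23*r - 60) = (r - 1)*(r + 4)*(r^2 - 2*r - 15) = (r - 5)*(r - 1)*(r + 4)*(r + 3)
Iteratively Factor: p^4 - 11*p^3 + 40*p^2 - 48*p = (p - 3)*(p^3 - 8*p^2 + 16*p) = (p - 4)*(p - 3)*(p^2 - 4*p) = (p - 4)^2*(p - 3)*(p)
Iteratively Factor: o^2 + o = (o + 1)*(o)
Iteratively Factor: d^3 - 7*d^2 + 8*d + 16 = (d - 4)*(d^2 - 3*d - 4) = (d - 4)^2*(d + 1)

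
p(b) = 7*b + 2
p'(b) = 7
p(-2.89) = -18.23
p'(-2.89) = 7.00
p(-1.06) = -5.42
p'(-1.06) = 7.00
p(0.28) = 3.96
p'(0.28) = 7.00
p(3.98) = 29.86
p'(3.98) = 7.00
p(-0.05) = 1.65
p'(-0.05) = 7.00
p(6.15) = 45.05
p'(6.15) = 7.00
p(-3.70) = -23.90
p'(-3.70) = 7.00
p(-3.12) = -19.84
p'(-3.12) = 7.00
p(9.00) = 65.00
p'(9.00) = 7.00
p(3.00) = 23.00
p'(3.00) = 7.00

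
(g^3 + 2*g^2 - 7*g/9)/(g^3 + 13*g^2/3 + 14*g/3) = (g - 1/3)/(g + 2)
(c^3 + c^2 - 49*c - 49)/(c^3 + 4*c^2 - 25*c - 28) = (c - 7)/(c - 4)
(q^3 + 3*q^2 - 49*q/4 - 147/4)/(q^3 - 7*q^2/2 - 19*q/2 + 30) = (4*q^2 - 49)/(2*(2*q^2 - 13*q + 20))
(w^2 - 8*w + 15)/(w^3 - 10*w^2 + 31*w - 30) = 1/(w - 2)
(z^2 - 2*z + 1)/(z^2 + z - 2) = (z - 1)/(z + 2)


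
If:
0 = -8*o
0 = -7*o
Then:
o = 0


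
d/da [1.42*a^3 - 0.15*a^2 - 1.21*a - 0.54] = 4.26*a^2 - 0.3*a - 1.21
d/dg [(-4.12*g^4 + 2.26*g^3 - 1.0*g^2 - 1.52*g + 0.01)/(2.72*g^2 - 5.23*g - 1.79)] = (-22.4128*g^5 + 70.79*g^4 + 5.8596*g^3 - 2.7718*g^2 + 3.5256*g + 2.7731)/(7.3984*g^4 - 28.4512*g^3 + 17.6153*g^2 + 18.7234*g + 3.2041)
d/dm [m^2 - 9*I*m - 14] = 2*m - 9*I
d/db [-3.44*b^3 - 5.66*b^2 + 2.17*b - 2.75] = -10.32*b^2 - 11.32*b + 2.17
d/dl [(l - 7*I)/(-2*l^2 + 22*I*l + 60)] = (l^2 - 14*I*l - 47)/(2*(l^4 - 22*I*l^3 - 181*l^2 + 660*I*l + 900))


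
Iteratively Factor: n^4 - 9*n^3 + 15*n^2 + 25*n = (n)*(n^3 - 9*n^2 + 15*n + 25) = n*(n + 1)*(n^2 - 10*n + 25) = n*(n - 5)*(n + 1)*(n - 5)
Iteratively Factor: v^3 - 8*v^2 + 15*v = (v - 3)*(v^2 - 5*v) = v*(v - 3)*(v - 5)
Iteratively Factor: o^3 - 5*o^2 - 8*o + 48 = (o + 3)*(o^2 - 8*o + 16) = (o - 4)*(o + 3)*(o - 4)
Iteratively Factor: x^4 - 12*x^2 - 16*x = (x + 2)*(x^3 - 2*x^2 - 8*x) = (x - 4)*(x + 2)*(x^2 + 2*x) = x*(x - 4)*(x + 2)*(x + 2)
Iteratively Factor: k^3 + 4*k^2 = (k + 4)*(k^2) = k*(k + 4)*(k)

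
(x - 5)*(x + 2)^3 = x^4 + x^3 - 18*x^2 - 52*x - 40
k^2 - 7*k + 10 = (k - 5)*(k - 2)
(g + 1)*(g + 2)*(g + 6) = g^3 + 9*g^2 + 20*g + 12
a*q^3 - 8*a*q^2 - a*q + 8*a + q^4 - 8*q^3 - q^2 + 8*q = (a + q)*(q - 8)*(q - 1)*(q + 1)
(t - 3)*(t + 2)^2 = t^3 + t^2 - 8*t - 12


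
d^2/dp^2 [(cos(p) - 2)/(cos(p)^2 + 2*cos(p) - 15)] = (-9*(1 - cos(2*p))^2*cos(p)/4 + 5*(1 - cos(2*p))^2/2 - 311*cos(p)/2 + 53*cos(2*p) - 21*cos(3*p) + cos(5*p)/2 + 27)/((cos(p) - 3)^3*(cos(p) + 5)^3)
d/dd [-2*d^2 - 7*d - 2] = -4*d - 7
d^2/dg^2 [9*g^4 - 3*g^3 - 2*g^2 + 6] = 108*g^2 - 18*g - 4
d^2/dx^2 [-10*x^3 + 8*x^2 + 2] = 16 - 60*x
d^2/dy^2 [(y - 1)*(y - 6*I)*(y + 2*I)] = 6*y - 2 - 8*I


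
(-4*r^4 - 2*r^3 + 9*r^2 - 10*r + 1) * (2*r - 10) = -8*r^5 + 36*r^4 + 38*r^3 - 110*r^2 + 102*r - 10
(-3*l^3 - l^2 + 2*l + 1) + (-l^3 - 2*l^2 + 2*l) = -4*l^3 - 3*l^2 + 4*l + 1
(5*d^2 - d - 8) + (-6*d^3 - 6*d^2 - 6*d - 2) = -6*d^3 - d^2 - 7*d - 10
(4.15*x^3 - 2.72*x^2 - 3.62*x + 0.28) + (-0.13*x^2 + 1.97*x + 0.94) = 4.15*x^3 - 2.85*x^2 - 1.65*x + 1.22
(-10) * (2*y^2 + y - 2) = -20*y^2 - 10*y + 20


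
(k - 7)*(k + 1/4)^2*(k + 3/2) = k^4 - 5*k^3 - 211*k^2/16 - 179*k/32 - 21/32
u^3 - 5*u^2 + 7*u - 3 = (u - 3)*(u - 1)^2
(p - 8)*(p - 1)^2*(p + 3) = p^4 - 7*p^3 - 13*p^2 + 43*p - 24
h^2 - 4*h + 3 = (h - 3)*(h - 1)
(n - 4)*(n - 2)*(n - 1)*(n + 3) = n^4 - 4*n^3 - 7*n^2 + 34*n - 24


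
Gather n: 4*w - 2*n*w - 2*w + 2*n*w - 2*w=0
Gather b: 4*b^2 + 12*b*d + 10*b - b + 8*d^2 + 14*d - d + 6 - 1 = 4*b^2 + b*(12*d + 9) + 8*d^2 + 13*d + 5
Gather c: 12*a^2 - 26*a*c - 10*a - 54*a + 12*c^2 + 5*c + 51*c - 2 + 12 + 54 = 12*a^2 - 64*a + 12*c^2 + c*(56 - 26*a) + 64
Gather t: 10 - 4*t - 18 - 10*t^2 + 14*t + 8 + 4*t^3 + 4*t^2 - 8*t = 4*t^3 - 6*t^2 + 2*t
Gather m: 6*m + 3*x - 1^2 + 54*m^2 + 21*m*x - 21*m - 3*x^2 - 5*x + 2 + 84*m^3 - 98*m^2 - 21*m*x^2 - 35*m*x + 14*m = 84*m^3 - 44*m^2 + m*(-21*x^2 - 14*x - 1) - 3*x^2 - 2*x + 1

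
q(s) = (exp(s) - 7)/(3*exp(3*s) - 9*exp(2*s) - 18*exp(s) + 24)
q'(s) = (exp(s) - 7)*(-9*exp(3*s) + 18*exp(2*s) + 18*exp(s))/(3*exp(3*s) - 9*exp(2*s) - 18*exp(s) + 24)^2 + exp(s)/(3*exp(3*s) - 9*exp(2*s) - 18*exp(s) + 24) = ((exp(s) - 7)*(-exp(2*s) + 2*exp(s) + 2) + exp(3*s)/3 - exp(2*s) - 2*exp(s) + 8/3)*exp(s)/(exp(3*s) - 3*exp(2*s) - 6*exp(s) + 8)^2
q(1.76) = -0.01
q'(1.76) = 0.06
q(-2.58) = -0.31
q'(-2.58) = -0.02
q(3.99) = 0.00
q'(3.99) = -0.00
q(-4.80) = -0.29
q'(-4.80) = -0.00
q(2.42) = 0.00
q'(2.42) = -0.00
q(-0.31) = -0.88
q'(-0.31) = -2.27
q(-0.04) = -5.71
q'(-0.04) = -138.85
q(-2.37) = -0.31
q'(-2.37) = -0.02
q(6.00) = 0.00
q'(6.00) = 0.00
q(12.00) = 0.00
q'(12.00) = 0.00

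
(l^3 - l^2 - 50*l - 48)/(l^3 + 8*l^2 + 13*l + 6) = (l - 8)/(l + 1)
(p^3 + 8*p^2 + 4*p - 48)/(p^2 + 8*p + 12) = (p^2 + 2*p - 8)/(p + 2)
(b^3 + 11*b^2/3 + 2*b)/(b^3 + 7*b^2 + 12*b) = (b + 2/3)/(b + 4)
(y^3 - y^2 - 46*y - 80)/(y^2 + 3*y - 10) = (y^2 - 6*y - 16)/(y - 2)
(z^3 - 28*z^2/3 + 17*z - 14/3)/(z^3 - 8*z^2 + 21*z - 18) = (3*z^2 - 22*z + 7)/(3*(z^2 - 6*z + 9))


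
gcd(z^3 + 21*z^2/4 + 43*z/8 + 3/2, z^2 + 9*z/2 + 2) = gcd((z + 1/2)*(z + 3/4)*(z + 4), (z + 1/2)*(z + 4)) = z^2 + 9*z/2 + 2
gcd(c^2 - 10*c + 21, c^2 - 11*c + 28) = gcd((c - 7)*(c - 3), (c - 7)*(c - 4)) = c - 7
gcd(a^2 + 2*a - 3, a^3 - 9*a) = a + 3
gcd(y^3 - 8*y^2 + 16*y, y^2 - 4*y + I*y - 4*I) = y - 4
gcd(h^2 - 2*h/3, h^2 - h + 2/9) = h - 2/3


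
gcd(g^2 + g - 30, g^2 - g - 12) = 1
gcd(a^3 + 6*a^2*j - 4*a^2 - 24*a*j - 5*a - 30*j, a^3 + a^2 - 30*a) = a - 5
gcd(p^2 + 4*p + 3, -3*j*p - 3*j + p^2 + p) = p + 1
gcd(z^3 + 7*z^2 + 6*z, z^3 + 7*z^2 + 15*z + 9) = z + 1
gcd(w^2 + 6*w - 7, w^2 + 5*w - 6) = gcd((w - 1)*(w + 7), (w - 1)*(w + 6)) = w - 1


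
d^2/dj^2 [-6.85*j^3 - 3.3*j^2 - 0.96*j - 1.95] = -41.1*j - 6.6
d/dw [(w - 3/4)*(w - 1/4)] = 2*w - 1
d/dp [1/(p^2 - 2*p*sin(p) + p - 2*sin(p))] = (2*p*cos(p) - 2*p + 2*sqrt(2)*sin(p + pi/4) - 1)/((p + 1)^2*(p - 2*sin(p))^2)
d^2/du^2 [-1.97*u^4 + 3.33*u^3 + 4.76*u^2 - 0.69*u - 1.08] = -23.64*u^2 + 19.98*u + 9.52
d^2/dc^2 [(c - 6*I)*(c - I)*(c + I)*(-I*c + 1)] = -12*I*c^2 - 30*c - 14*I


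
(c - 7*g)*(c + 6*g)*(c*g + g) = c^3*g - c^2*g^2 + c^2*g - 42*c*g^3 - c*g^2 - 42*g^3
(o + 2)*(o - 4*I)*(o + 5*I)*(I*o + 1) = I*o^4 + 2*I*o^3 + 21*I*o^2 + 20*o + 42*I*o + 40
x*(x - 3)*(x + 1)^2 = x^4 - x^3 - 5*x^2 - 3*x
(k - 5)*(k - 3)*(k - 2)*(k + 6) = k^4 - 4*k^3 - 29*k^2 + 156*k - 180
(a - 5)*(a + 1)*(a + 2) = a^3 - 2*a^2 - 13*a - 10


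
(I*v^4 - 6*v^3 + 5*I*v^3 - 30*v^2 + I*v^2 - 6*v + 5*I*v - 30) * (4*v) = 4*I*v^5 - 24*v^4 + 20*I*v^4 - 120*v^3 + 4*I*v^3 - 24*v^2 + 20*I*v^2 - 120*v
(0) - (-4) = 4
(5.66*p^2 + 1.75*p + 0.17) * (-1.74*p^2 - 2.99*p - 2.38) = -9.8484*p^4 - 19.9684*p^3 - 18.9991*p^2 - 4.6733*p - 0.4046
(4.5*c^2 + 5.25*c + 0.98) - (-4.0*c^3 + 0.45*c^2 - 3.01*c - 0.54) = 4.0*c^3 + 4.05*c^2 + 8.26*c + 1.52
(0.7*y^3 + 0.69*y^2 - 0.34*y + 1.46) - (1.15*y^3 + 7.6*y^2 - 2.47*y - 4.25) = -0.45*y^3 - 6.91*y^2 + 2.13*y + 5.71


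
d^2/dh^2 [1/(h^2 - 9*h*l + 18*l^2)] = 2*(-h^2 + 9*h*l - 18*l^2 + (2*h - 9*l)^2)/(h^2 - 9*h*l + 18*l^2)^3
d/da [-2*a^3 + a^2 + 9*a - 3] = -6*a^2 + 2*a + 9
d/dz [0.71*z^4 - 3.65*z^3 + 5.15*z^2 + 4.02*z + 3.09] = 2.84*z^3 - 10.95*z^2 + 10.3*z + 4.02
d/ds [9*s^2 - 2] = 18*s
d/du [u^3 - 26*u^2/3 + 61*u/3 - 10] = 3*u^2 - 52*u/3 + 61/3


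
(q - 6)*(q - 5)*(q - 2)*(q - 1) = q^4 - 14*q^3 + 65*q^2 - 112*q + 60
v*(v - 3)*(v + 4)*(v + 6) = v^4 + 7*v^3 - 6*v^2 - 72*v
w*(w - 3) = w^2 - 3*w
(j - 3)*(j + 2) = j^2 - j - 6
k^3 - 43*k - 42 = (k - 7)*(k + 1)*(k + 6)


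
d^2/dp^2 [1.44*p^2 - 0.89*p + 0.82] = 2.88000000000000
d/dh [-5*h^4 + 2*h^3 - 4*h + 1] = -20*h^3 + 6*h^2 - 4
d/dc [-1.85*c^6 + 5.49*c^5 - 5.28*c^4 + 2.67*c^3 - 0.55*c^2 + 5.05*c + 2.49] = -11.1*c^5 + 27.45*c^4 - 21.12*c^3 + 8.01*c^2 - 1.1*c + 5.05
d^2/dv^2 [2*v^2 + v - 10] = 4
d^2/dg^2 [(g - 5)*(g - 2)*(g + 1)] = 6*g - 12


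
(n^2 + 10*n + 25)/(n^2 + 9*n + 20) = (n + 5)/(n + 4)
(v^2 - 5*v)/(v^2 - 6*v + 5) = v/(v - 1)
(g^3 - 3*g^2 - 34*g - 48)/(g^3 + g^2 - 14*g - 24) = (g - 8)/(g - 4)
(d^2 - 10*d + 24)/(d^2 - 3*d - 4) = (d - 6)/(d + 1)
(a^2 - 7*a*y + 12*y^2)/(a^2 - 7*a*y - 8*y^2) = (-a^2 + 7*a*y - 12*y^2)/(-a^2 + 7*a*y + 8*y^2)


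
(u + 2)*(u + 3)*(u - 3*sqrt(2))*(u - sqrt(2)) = u^4 - 4*sqrt(2)*u^3 + 5*u^3 - 20*sqrt(2)*u^2 + 12*u^2 - 24*sqrt(2)*u + 30*u + 36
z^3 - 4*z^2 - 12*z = z*(z - 6)*(z + 2)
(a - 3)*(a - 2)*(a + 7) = a^3 + 2*a^2 - 29*a + 42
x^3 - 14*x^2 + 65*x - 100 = (x - 5)^2*(x - 4)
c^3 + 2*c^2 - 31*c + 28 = (c - 4)*(c - 1)*(c + 7)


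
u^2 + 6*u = u*(u + 6)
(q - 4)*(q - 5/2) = q^2 - 13*q/2 + 10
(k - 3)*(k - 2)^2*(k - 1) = k^4 - 8*k^3 + 23*k^2 - 28*k + 12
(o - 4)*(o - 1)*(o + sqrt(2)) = o^3 - 5*o^2 + sqrt(2)*o^2 - 5*sqrt(2)*o + 4*o + 4*sqrt(2)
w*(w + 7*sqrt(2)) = w^2 + 7*sqrt(2)*w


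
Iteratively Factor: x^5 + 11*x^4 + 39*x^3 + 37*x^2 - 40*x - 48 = (x + 4)*(x^4 + 7*x^3 + 11*x^2 - 7*x - 12) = (x + 1)*(x + 4)*(x^3 + 6*x^2 + 5*x - 12) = (x + 1)*(x + 4)^2*(x^2 + 2*x - 3) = (x + 1)*(x + 3)*(x + 4)^2*(x - 1)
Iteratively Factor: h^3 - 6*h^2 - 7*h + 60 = (h - 5)*(h^2 - h - 12) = (h - 5)*(h + 3)*(h - 4)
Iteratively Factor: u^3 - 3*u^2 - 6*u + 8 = (u + 2)*(u^2 - 5*u + 4) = (u - 4)*(u + 2)*(u - 1)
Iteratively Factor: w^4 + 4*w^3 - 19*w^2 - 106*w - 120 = (w + 3)*(w^3 + w^2 - 22*w - 40) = (w + 3)*(w + 4)*(w^2 - 3*w - 10) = (w - 5)*(w + 3)*(w + 4)*(w + 2)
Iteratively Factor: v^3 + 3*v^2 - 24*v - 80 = (v + 4)*(v^2 - v - 20) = (v + 4)^2*(v - 5)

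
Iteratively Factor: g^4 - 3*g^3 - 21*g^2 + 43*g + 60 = (g - 5)*(g^3 + 2*g^2 - 11*g - 12) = (g - 5)*(g + 1)*(g^2 + g - 12) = (g - 5)*(g - 3)*(g + 1)*(g + 4)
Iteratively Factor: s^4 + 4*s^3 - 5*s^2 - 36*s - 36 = (s + 2)*(s^3 + 2*s^2 - 9*s - 18) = (s - 3)*(s + 2)*(s^2 + 5*s + 6) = (s - 3)*(s + 2)^2*(s + 3)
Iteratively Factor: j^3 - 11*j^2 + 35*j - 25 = (j - 1)*(j^2 - 10*j + 25) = (j - 5)*(j - 1)*(j - 5)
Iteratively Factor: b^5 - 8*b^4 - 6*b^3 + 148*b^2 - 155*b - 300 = (b - 5)*(b^4 - 3*b^3 - 21*b^2 + 43*b + 60) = (b - 5)*(b - 3)*(b^3 - 21*b - 20) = (b - 5)*(b - 3)*(b + 1)*(b^2 - b - 20) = (b - 5)^2*(b - 3)*(b + 1)*(b + 4)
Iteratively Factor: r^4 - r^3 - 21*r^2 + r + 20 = (r - 5)*(r^3 + 4*r^2 - r - 4) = (r - 5)*(r - 1)*(r^2 + 5*r + 4) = (r - 5)*(r - 1)*(r + 4)*(r + 1)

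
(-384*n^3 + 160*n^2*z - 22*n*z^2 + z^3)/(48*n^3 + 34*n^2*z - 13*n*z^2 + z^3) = (-8*n + z)/(n + z)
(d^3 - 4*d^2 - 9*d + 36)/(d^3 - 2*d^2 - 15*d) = (d^2 - 7*d + 12)/(d*(d - 5))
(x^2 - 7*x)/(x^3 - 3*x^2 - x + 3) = x*(x - 7)/(x^3 - 3*x^2 - x + 3)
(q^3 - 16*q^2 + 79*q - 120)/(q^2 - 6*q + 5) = (q^2 - 11*q + 24)/(q - 1)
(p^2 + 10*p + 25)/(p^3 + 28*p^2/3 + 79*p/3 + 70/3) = 3*(p + 5)/(3*p^2 + 13*p + 14)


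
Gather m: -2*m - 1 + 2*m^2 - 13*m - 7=2*m^2 - 15*m - 8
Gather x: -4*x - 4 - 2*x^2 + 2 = -2*x^2 - 4*x - 2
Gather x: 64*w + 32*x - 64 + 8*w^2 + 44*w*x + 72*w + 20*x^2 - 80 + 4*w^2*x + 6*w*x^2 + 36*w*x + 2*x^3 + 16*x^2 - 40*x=8*w^2 + 136*w + 2*x^3 + x^2*(6*w + 36) + x*(4*w^2 + 80*w - 8) - 144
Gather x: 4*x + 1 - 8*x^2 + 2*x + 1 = -8*x^2 + 6*x + 2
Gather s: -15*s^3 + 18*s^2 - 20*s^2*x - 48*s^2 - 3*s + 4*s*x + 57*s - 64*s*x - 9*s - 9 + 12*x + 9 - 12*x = -15*s^3 + s^2*(-20*x - 30) + s*(45 - 60*x)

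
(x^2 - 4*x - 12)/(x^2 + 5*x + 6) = (x - 6)/(x + 3)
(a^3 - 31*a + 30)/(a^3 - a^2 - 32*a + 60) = (a - 1)/(a - 2)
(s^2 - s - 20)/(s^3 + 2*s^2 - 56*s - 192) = (s - 5)/(s^2 - 2*s - 48)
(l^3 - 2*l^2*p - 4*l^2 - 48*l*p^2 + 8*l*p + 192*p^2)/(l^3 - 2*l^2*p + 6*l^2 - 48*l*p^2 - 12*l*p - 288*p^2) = (l - 4)/(l + 6)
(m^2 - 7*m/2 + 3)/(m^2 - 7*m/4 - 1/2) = 2*(2*m - 3)/(4*m + 1)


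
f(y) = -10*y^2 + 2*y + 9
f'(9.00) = -178.00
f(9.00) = -783.00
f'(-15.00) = 302.00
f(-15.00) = -2271.00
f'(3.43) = -66.60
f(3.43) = -101.79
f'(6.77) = -133.40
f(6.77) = -435.79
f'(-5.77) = 117.40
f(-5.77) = -335.47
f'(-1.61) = 34.20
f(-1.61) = -20.14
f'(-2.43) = 50.60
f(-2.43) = -54.91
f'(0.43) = -6.60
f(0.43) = 8.01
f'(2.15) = -41.00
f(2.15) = -32.92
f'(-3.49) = 71.80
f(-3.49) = -119.78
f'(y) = 2 - 20*y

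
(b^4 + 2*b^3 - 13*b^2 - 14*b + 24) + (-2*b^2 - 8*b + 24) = b^4 + 2*b^3 - 15*b^2 - 22*b + 48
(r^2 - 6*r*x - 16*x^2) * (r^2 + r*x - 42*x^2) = r^4 - 5*r^3*x - 64*r^2*x^2 + 236*r*x^3 + 672*x^4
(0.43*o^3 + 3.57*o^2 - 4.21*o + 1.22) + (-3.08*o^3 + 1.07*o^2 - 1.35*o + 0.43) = -2.65*o^3 + 4.64*o^2 - 5.56*o + 1.65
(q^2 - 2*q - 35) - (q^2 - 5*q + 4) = 3*q - 39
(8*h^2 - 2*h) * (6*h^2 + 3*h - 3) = 48*h^4 + 12*h^3 - 30*h^2 + 6*h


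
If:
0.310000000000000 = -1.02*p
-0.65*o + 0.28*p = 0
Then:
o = -0.13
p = -0.30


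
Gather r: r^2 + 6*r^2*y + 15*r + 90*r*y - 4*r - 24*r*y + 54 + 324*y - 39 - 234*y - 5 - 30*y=r^2*(6*y + 1) + r*(66*y + 11) + 60*y + 10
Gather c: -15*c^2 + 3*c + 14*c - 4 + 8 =-15*c^2 + 17*c + 4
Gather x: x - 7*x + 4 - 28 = -6*x - 24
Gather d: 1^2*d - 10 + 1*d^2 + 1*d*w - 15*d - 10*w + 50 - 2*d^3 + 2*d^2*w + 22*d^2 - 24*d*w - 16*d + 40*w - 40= -2*d^3 + d^2*(2*w + 23) + d*(-23*w - 30) + 30*w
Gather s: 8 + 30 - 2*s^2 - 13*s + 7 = -2*s^2 - 13*s + 45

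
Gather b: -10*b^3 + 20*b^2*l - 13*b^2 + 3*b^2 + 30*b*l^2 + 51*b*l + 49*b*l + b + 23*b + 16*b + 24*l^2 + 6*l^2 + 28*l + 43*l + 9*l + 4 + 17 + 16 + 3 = -10*b^3 + b^2*(20*l - 10) + b*(30*l^2 + 100*l + 40) + 30*l^2 + 80*l + 40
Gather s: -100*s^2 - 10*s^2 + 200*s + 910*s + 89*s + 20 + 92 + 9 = -110*s^2 + 1199*s + 121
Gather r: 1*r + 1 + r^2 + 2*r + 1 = r^2 + 3*r + 2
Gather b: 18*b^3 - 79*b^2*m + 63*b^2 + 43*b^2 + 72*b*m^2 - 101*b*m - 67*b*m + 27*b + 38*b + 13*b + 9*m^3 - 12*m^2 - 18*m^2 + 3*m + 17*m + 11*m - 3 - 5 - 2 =18*b^3 + b^2*(106 - 79*m) + b*(72*m^2 - 168*m + 78) + 9*m^3 - 30*m^2 + 31*m - 10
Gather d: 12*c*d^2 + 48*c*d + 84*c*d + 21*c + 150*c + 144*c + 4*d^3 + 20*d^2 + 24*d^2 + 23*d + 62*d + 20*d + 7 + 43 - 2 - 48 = 315*c + 4*d^3 + d^2*(12*c + 44) + d*(132*c + 105)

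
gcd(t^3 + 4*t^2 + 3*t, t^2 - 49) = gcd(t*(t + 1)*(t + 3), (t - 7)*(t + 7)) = 1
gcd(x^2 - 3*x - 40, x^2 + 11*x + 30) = x + 5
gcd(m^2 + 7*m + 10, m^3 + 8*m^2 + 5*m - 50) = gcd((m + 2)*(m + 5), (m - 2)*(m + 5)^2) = m + 5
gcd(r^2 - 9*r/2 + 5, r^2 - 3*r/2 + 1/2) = 1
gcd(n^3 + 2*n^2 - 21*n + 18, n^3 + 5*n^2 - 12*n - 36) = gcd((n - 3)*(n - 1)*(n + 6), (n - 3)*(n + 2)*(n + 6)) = n^2 + 3*n - 18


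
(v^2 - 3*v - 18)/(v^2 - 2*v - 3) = (-v^2 + 3*v + 18)/(-v^2 + 2*v + 3)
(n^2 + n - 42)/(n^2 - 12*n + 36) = (n + 7)/(n - 6)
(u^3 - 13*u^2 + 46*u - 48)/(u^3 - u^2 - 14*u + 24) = (u - 8)/(u + 4)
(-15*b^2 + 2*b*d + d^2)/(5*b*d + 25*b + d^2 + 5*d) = (-3*b + d)/(d + 5)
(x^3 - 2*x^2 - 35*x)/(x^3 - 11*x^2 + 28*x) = (x + 5)/(x - 4)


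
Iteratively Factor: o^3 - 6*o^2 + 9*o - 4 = (o - 1)*(o^2 - 5*o + 4) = (o - 1)^2*(o - 4)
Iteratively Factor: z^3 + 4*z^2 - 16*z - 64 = (z - 4)*(z^2 + 8*z + 16) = (z - 4)*(z + 4)*(z + 4)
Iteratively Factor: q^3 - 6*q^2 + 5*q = (q)*(q^2 - 6*q + 5) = q*(q - 1)*(q - 5)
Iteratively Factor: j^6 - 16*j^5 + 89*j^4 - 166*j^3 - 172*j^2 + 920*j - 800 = (j - 2)*(j^5 - 14*j^4 + 61*j^3 - 44*j^2 - 260*j + 400) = (j - 2)^2*(j^4 - 12*j^3 + 37*j^2 + 30*j - 200) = (j - 4)*(j - 2)^2*(j^3 - 8*j^2 + 5*j + 50) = (j - 5)*(j - 4)*(j - 2)^2*(j^2 - 3*j - 10) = (j - 5)*(j - 4)*(j - 2)^2*(j + 2)*(j - 5)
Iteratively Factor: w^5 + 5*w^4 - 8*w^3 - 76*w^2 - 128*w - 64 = (w + 2)*(w^4 + 3*w^3 - 14*w^2 - 48*w - 32) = (w + 1)*(w + 2)*(w^3 + 2*w^2 - 16*w - 32) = (w + 1)*(w + 2)*(w + 4)*(w^2 - 2*w - 8) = (w + 1)*(w + 2)^2*(w + 4)*(w - 4)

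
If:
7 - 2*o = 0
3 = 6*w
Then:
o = 7/2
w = 1/2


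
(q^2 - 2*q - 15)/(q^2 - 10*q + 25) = (q + 3)/(q - 5)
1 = 1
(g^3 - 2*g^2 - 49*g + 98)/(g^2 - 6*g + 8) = (g^2 - 49)/(g - 4)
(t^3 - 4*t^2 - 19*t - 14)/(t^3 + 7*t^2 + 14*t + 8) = (t - 7)/(t + 4)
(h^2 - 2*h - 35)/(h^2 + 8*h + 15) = (h - 7)/(h + 3)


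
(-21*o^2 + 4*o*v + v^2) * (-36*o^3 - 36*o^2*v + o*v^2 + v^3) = 756*o^5 + 612*o^4*v - 201*o^3*v^2 - 53*o^2*v^3 + 5*o*v^4 + v^5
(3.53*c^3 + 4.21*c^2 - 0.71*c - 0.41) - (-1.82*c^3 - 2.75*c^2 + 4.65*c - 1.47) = 5.35*c^3 + 6.96*c^2 - 5.36*c + 1.06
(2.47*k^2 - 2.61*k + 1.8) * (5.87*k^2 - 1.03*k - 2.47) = 14.4989*k^4 - 17.8648*k^3 + 7.1534*k^2 + 4.5927*k - 4.446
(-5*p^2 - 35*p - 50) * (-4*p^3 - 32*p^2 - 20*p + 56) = 20*p^5 + 300*p^4 + 1420*p^3 + 2020*p^2 - 960*p - 2800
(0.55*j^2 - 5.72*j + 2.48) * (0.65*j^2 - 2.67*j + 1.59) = 0.3575*j^4 - 5.1865*j^3 + 17.7589*j^2 - 15.7164*j + 3.9432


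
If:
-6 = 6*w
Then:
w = -1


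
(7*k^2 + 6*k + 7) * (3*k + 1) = 21*k^3 + 25*k^2 + 27*k + 7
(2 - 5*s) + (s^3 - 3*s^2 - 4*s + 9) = s^3 - 3*s^2 - 9*s + 11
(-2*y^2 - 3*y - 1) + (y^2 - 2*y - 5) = -y^2 - 5*y - 6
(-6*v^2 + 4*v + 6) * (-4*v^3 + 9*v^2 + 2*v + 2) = 24*v^5 - 70*v^4 + 50*v^2 + 20*v + 12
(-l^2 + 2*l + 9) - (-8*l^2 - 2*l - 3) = 7*l^2 + 4*l + 12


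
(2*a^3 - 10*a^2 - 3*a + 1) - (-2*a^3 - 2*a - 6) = 4*a^3 - 10*a^2 - a + 7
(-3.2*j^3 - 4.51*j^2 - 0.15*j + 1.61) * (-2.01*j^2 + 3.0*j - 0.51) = 6.432*j^5 - 0.534900000000002*j^4 - 11.5965*j^3 - 1.386*j^2 + 4.9065*j - 0.8211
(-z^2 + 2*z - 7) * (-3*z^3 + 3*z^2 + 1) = 3*z^5 - 9*z^4 + 27*z^3 - 22*z^2 + 2*z - 7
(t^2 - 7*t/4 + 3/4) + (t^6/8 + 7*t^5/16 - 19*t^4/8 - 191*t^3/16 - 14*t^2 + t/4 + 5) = t^6/8 + 7*t^5/16 - 19*t^4/8 - 191*t^3/16 - 13*t^2 - 3*t/2 + 23/4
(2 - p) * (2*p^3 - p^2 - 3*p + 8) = -2*p^4 + 5*p^3 + p^2 - 14*p + 16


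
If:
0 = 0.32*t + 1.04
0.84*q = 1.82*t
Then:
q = -7.04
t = -3.25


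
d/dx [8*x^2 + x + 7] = 16*x + 1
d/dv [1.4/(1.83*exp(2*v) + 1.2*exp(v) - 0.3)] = (-5.124*exp(v) - 1.68)*exp(v)/(1.83*exp(2*v) + 1.2*exp(v) - 0.3)^2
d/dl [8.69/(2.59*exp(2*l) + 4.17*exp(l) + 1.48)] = (-45.0142*exp(l) - 36.2373)*exp(l)/(2.59*exp(2*l) + 4.17*exp(l) + 1.48)^2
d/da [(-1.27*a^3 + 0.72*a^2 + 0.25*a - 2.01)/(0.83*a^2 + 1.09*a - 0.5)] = (-1.0541*a^4 - 2.7686*a^3 + 2.4823*a^2 + 2.6166*a + 2.0659)/(0.6889*a^4 + 1.8094*a^3 + 0.3581*a^2 - 1.09*a + 0.25)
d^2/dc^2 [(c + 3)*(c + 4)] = 2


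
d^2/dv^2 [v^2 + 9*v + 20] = 2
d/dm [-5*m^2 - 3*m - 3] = -10*m - 3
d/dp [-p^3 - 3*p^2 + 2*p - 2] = -3*p^2 - 6*p + 2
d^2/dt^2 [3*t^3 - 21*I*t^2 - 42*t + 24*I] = 18*t - 42*I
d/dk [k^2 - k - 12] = 2*k - 1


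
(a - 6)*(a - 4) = a^2 - 10*a + 24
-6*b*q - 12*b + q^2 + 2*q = (-6*b + q)*(q + 2)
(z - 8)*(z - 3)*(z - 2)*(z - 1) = z^4 - 14*z^3 + 59*z^2 - 94*z + 48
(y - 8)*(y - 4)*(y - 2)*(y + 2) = y^4 - 12*y^3 + 28*y^2 + 48*y - 128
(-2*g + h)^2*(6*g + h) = 24*g^3 - 20*g^2*h + 2*g*h^2 + h^3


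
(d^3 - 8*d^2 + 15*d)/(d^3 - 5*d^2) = (d - 3)/d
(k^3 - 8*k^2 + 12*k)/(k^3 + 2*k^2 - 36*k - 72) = k*(k - 2)/(k^2 + 8*k + 12)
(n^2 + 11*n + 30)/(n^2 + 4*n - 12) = (n + 5)/(n - 2)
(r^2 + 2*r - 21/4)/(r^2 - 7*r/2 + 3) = (r + 7/2)/(r - 2)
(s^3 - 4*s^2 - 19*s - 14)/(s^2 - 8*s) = (s^3 - 4*s^2 - 19*s - 14)/(s*(s - 8))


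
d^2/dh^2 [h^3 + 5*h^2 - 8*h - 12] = 6*h + 10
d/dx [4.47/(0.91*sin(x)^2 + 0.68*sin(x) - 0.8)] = -(8.1354*sin(x) + 3.0396)*cos(x)/(0.91*sin(x)^2 + 0.68*sin(x) - 0.8)^2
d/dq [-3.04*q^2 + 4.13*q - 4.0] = 4.13 - 6.08*q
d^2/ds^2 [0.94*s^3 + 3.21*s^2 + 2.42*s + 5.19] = 5.64*s + 6.42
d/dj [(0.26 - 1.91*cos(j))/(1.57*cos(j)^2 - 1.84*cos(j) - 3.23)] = (-2.9987*cos(j)^2 + 0.8164*cos(j) - 6.6477)*sin(j)/(2.4649*cos(j)^4 - 5.7776*cos(j)^3 - 6.7566*cos(j)^2 + 11.8864*cos(j) + 10.4329)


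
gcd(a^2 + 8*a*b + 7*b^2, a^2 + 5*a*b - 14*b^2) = a + 7*b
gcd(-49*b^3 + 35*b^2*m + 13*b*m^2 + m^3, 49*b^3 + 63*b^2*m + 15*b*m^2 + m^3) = 49*b^2 + 14*b*m + m^2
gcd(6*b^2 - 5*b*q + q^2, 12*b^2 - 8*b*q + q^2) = -2*b + q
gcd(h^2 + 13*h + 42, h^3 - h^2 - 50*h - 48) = h + 6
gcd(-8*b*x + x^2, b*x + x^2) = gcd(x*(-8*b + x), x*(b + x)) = x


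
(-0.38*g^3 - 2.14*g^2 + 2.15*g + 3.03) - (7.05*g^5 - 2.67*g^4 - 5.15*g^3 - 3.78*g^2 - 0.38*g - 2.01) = -7.05*g^5 + 2.67*g^4 + 4.77*g^3 + 1.64*g^2 + 2.53*g + 5.04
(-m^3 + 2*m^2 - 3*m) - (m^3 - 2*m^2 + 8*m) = -2*m^3 + 4*m^2 - 11*m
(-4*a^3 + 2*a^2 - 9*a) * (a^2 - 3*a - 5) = -4*a^5 + 14*a^4 + 5*a^3 + 17*a^2 + 45*a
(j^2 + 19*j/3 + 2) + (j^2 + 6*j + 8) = 2*j^2 + 37*j/3 + 10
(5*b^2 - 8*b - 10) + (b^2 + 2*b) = 6*b^2 - 6*b - 10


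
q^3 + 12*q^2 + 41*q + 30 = (q + 1)*(q + 5)*(q + 6)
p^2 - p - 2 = (p - 2)*(p + 1)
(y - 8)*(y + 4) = y^2 - 4*y - 32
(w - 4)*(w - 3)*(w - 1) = w^3 - 8*w^2 + 19*w - 12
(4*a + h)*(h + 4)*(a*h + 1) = 4*a^2*h^2 + 16*a^2*h + a*h^3 + 4*a*h^2 + 4*a*h + 16*a + h^2 + 4*h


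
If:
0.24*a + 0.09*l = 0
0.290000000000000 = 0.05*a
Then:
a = 5.80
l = -15.47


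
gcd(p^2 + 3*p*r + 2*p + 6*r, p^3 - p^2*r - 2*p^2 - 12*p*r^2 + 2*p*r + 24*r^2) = p + 3*r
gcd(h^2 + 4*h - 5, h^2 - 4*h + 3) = h - 1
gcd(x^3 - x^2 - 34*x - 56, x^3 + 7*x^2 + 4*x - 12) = x + 2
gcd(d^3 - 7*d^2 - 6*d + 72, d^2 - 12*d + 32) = d - 4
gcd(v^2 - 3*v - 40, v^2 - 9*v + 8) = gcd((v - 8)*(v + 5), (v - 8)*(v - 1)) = v - 8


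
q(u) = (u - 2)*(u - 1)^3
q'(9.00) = 1856.00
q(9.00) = 3584.00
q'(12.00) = 4961.00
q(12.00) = 13310.00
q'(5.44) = 290.97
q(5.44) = 301.10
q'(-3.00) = -304.00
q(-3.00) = 320.00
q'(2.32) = 3.97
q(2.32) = 0.74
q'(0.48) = -1.37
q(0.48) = 0.21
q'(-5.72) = -1349.33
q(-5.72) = 2342.75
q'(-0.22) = -11.73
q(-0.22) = 4.03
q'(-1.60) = -90.58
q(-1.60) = 63.27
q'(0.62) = -0.65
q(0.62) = 0.08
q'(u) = 3*(u - 2)*(u - 1)^2 + (u - 1)^3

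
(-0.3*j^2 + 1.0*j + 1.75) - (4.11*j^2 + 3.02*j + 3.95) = -4.41*j^2 - 2.02*j - 2.2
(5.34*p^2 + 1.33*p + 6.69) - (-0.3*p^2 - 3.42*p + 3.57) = 5.64*p^2 + 4.75*p + 3.12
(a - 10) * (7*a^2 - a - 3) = 7*a^3 - 71*a^2 + 7*a + 30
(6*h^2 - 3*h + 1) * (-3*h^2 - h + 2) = -18*h^4 + 3*h^3 + 12*h^2 - 7*h + 2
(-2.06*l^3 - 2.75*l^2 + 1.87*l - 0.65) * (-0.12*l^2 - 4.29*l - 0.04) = 0.2472*l^5 + 9.1674*l^4 + 11.6555*l^3 - 7.8343*l^2 + 2.7137*l + 0.026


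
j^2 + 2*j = j*(j + 2)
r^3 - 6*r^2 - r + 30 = (r - 5)*(r - 3)*(r + 2)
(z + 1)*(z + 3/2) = z^2 + 5*z/2 + 3/2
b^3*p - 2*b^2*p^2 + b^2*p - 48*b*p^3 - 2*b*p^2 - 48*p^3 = (b - 8*p)*(b + 6*p)*(b*p + p)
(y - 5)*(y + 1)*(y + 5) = y^3 + y^2 - 25*y - 25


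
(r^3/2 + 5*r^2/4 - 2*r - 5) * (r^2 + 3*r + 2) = r^5/2 + 11*r^4/4 + 11*r^3/4 - 17*r^2/2 - 19*r - 10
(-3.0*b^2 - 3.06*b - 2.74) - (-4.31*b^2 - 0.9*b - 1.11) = 1.31*b^2 - 2.16*b - 1.63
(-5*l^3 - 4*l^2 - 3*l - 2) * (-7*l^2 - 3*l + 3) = 35*l^5 + 43*l^4 + 18*l^3 + 11*l^2 - 3*l - 6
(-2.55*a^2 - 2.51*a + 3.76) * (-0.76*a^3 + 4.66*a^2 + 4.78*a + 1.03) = 1.938*a^5 - 9.9754*a^4 - 26.7432*a^3 + 2.8973*a^2 + 15.3875*a + 3.8728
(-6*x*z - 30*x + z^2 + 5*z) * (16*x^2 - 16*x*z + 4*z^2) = -96*x^3*z - 480*x^3 + 112*x^2*z^2 + 560*x^2*z - 40*x*z^3 - 200*x*z^2 + 4*z^4 + 20*z^3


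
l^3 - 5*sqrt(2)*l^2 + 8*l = l*(l - 4*sqrt(2))*(l - sqrt(2))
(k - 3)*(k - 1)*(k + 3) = k^3 - k^2 - 9*k + 9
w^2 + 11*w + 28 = (w + 4)*(w + 7)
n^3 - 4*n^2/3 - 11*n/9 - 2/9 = (n - 2)*(n + 1/3)^2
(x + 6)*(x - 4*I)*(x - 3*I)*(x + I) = x^4 + 6*x^3 - 6*I*x^3 - 5*x^2 - 36*I*x^2 - 30*x - 12*I*x - 72*I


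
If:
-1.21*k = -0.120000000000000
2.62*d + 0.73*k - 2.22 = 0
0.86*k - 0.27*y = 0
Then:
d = 0.82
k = 0.10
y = 0.32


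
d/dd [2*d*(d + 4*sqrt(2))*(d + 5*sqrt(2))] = 6*d^2 + 36*sqrt(2)*d + 80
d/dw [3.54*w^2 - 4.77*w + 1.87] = 7.08*w - 4.77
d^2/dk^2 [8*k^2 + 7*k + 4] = 16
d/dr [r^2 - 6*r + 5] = 2*r - 6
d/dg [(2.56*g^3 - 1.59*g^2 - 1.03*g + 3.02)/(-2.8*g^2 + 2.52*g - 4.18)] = (-7.168*g^4 + 12.9024*g^3 - 38.9932*g^2 + 30.2044*g - 3.305)/(7.84*g^4 - 14.112*g^3 + 29.7584*g^2 - 21.0672*g + 17.4724)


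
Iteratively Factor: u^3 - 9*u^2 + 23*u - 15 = (u - 5)*(u^2 - 4*u + 3) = (u - 5)*(u - 3)*(u - 1)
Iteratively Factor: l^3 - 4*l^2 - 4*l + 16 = (l + 2)*(l^2 - 6*l + 8) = (l - 4)*(l + 2)*(l - 2)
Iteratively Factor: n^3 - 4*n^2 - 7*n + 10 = (n - 5)*(n^2 + n - 2) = (n - 5)*(n + 2)*(n - 1)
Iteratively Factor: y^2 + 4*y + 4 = (y + 2)*(y + 2)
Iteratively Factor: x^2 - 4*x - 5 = (x - 5)*(x + 1)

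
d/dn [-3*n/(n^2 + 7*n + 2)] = 3*(n^2 - 2)/(n^4 + 14*n^3 + 53*n^2 + 28*n + 4)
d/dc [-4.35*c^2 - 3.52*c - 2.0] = -8.7*c - 3.52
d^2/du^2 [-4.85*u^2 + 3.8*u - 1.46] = -9.70000000000000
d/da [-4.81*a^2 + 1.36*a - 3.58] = 1.36 - 9.62*a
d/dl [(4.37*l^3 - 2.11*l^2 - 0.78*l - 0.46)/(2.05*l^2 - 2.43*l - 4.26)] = (8.9585*l^4 - 21.2382*l^3 - 49.1223*l^2 + 19.8632*l + 2.205)/(4.2025*l^4 - 9.963*l^3 - 11.5611*l^2 + 20.7036*l + 18.1476)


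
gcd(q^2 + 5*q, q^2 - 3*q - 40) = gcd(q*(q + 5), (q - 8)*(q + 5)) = q + 5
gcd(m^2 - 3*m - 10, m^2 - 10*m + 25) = m - 5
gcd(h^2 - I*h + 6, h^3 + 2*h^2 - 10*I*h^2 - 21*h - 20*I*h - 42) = h - 3*I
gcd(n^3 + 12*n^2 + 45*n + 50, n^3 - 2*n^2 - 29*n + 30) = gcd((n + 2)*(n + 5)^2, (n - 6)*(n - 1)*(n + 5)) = n + 5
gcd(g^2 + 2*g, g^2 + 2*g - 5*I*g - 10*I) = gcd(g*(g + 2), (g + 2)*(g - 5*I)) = g + 2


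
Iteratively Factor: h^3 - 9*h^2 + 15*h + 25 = (h + 1)*(h^2 - 10*h + 25) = (h - 5)*(h + 1)*(h - 5)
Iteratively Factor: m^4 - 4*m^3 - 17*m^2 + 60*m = (m)*(m^3 - 4*m^2 - 17*m + 60) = m*(m - 5)*(m^2 + m - 12) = m*(m - 5)*(m + 4)*(m - 3)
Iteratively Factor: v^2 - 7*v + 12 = (v - 4)*(v - 3)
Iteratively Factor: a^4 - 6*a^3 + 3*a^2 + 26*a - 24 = (a + 2)*(a^3 - 8*a^2 + 19*a - 12) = (a - 4)*(a + 2)*(a^2 - 4*a + 3) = (a - 4)*(a - 1)*(a + 2)*(a - 3)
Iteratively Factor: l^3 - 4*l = (l)*(l^2 - 4) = l*(l + 2)*(l - 2)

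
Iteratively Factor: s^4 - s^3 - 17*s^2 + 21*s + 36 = (s + 1)*(s^3 - 2*s^2 - 15*s + 36) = (s - 3)*(s + 1)*(s^2 + s - 12) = (s - 3)^2*(s + 1)*(s + 4)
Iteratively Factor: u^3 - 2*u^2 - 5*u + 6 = (u - 1)*(u^2 - u - 6) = (u - 1)*(u + 2)*(u - 3)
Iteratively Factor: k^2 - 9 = (k + 3)*(k - 3)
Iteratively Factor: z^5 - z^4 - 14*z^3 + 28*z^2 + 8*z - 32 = (z - 2)*(z^4 + z^3 - 12*z^2 + 4*z + 16) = (z - 2)^2*(z^3 + 3*z^2 - 6*z - 8) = (z - 2)^2*(z + 4)*(z^2 - z - 2) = (z - 2)^3*(z + 4)*(z + 1)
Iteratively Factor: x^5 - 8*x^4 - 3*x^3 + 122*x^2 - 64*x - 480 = (x - 5)*(x^4 - 3*x^3 - 18*x^2 + 32*x + 96) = (x - 5)*(x + 2)*(x^3 - 5*x^2 - 8*x + 48) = (x - 5)*(x - 4)*(x + 2)*(x^2 - x - 12) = (x - 5)*(x - 4)^2*(x + 2)*(x + 3)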